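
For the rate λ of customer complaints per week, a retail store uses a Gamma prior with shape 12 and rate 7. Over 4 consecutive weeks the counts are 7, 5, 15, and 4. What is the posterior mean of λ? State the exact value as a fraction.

Total count: 7 + 5 + 15 + 4 = 31.
Total exposure: 4 weeks.
Posterior: α' = 12 + 31 = 43, β' = 7 + 4 = 11.
Posterior mean = α'/β' = 43/11.

43/11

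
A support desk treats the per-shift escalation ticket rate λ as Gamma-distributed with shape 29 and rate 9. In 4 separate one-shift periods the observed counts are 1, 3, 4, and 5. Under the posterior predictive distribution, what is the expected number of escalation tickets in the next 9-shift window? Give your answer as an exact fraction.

Total count: 1 + 3 + 4 + 5 = 13.
Total exposure: 4 shifts.
Gamma(α, β) with Poisson data over total exposure Σt gives posterior Gamma(α+Σx, β+Σt) = Gamma(42, 13).
Predictive mean over a 9-shift window = T·E[λ|data] = 9·42/13 = 378/13.

378/13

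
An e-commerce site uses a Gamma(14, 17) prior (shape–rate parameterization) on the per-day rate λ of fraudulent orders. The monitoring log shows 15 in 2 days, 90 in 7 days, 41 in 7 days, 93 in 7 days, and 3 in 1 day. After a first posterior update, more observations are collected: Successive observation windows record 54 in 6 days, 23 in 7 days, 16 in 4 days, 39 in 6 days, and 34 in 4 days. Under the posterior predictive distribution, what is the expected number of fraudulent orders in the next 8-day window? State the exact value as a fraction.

844/17

Total count: 15 + 90 + 41 + 93 + 3 = 242.
Total exposure: 2 + 7 + 7 + 7 + 1 = 24 days.
After the first batch: Gamma(14 + 242, 17 + 24) = Gamma(256, 41).
Total count: 54 + 23 + 16 + 39 + 34 = 166.
Total exposure: 6 + 7 + 4 + 6 + 4 = 27 days.
After the second batch: Gamma(256 + 166, 41 + 27) = Gamma(422, 68).
Predictive mean over an 8-day window = T·E[λ|data] = 8·422/68 = 844/17.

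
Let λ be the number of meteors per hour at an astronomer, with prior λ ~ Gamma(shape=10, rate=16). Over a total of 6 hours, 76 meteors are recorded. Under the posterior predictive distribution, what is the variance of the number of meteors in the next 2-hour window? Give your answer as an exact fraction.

Total count 76 over total exposure 6 hours.
The Gamma prior is conjugate for the Poisson rate, so λ | data ~ Gamma(10+76, 16+6) = Gamma(86, 22).
The posterior predictive for a window of length T is Negative Binomial with variance T·α'·(β'+T)/β'² = 2·86·24/484 = 1032/121.

1032/121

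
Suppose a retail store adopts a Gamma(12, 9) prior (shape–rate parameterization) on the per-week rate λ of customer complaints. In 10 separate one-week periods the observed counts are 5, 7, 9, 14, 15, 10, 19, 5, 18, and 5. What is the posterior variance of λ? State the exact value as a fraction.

Total count: 5 + 7 + 9 + 14 + 15 + 10 + 19 + 5 + 18 + 5 = 107.
Total exposure: 10 weeks.
Gamma(α, β) with Poisson data over total exposure Σt gives posterior Gamma(α+Σx, β+Σt) = Gamma(119, 19).
Posterior variance = α'/β'² = 119/361.

119/361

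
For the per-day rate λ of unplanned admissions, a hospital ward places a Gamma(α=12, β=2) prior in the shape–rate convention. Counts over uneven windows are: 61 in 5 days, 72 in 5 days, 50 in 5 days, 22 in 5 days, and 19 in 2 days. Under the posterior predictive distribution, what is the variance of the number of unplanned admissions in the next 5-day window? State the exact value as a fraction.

Total count: 61 + 72 + 50 + 22 + 19 = 224.
Total exposure: 5 + 5 + 5 + 5 + 2 = 22 days.
The Gamma prior is conjugate for the Poisson rate, so λ | data ~ Gamma(12+224, 2+22) = Gamma(236, 24).
The posterior predictive for a window of length T is Negative Binomial with variance T·α'·(β'+T)/β'² = 5·236·29/576 = 8555/144.

8555/144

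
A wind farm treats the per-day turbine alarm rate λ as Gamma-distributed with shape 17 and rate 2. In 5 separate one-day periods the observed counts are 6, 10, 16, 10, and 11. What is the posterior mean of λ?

10

Total count: 6 + 10 + 16 + 10 + 11 = 53.
Total exposure: 5 days.
The Gamma prior is conjugate for the Poisson rate, so λ | data ~ Gamma(17+53, 2+5) = Gamma(70, 7).
Posterior mean = α'/β' = 70/7 = 10.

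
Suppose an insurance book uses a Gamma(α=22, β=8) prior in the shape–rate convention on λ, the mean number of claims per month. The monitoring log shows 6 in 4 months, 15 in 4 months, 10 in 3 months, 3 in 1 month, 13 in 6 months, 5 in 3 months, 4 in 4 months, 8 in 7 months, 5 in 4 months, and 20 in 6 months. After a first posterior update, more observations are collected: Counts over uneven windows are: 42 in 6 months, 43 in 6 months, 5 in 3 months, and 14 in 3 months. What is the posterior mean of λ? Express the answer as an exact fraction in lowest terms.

215/68

Total count: 6 + 15 + 10 + 3 + 13 + 5 + 4 + 8 + 5 + 20 = 89.
Total exposure: 4 + 4 + 3 + 1 + 6 + 3 + 4 + 7 + 4 + 6 = 42 months.
After the first batch: Gamma(22 + 89, 8 + 42) = Gamma(111, 50).
Total count: 42 + 43 + 5 + 14 = 104.
Total exposure: 6 + 6 + 3 + 3 = 18 months.
After the second batch: Gamma(111 + 104, 50 + 18) = Gamma(215, 68).
Posterior mean = α'/β' = 215/68.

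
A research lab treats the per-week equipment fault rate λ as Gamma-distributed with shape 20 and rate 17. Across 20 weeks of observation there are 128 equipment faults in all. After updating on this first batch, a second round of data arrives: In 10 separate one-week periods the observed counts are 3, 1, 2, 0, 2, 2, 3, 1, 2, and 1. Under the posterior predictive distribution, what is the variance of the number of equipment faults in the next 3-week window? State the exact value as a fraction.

Total count 128 over total exposure 20 weeks.
After the first batch: Gamma(20 + 128, 17 + 20) = Gamma(148, 37).
Total count: 3 + 1 + 2 + 0 + 2 + 2 + 3 + 1 + 2 + 1 = 17.
Total exposure: 10 weeks.
After the second batch: Gamma(148 + 17, 37 + 10) = Gamma(165, 47).
The posterior predictive for a window of length T is Negative Binomial with variance T·α'·(β'+T)/β'² = 3·165·50/2209 = 24750/2209.

24750/2209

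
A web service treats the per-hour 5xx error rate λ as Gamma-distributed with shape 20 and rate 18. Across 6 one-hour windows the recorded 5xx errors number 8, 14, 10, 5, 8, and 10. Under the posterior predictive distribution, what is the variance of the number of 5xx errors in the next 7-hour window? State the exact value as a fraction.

Total count: 8 + 14 + 10 + 5 + 8 + 10 = 55.
Total exposure: 6 hours.
Conjugate update: add total count to the shape and total exposure to the rate, giving Gamma(75, 24).
The posterior predictive for a window of length T is Negative Binomial with variance T·α'·(β'+T)/β'² = 7·75·31/576 = 5425/192.

5425/192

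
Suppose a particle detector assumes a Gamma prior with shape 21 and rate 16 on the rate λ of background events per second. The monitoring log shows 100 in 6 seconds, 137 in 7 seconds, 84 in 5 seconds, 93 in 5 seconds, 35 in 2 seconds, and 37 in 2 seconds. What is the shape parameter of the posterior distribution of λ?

Total count: 100 + 137 + 84 + 93 + 35 + 37 = 486.
Total exposure: 6 + 7 + 5 + 5 + 2 + 2 = 27 seconds.
By Gamma–Poisson conjugacy, the posterior is Gamma(α + Σx, β + Σt) = Gamma(21 + 486, 16 + 27) = Gamma(507, 43).

507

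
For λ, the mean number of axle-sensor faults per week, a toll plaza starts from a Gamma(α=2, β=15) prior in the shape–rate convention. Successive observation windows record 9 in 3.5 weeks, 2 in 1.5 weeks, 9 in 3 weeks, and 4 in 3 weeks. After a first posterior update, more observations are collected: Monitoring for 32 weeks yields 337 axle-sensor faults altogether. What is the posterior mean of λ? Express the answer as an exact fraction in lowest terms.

Total count: 9 + 2 + 9 + 4 = 24.
Total exposure: 3.5 + 1.5 + 3 + 3 = 11 weeks.
After the first batch: Gamma(2 + 24, 15 + 11) = Gamma(26, 26).
Total count 337 over total exposure 32 weeks.
After the second batch: Gamma(26 + 337, 26 + 32) = Gamma(363, 58).
Posterior mean = α'/β' = 363/58.

363/58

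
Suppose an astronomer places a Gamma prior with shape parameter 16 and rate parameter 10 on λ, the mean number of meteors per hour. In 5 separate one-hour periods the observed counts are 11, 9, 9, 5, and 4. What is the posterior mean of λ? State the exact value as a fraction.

18/5

Total count: 11 + 9 + 9 + 5 + 4 = 38.
Total exposure: 5 hours.
Posterior: α' = 16 + 38 = 54, β' = 10 + 5 = 15.
Posterior mean = α'/β' = 54/15 = 18/5.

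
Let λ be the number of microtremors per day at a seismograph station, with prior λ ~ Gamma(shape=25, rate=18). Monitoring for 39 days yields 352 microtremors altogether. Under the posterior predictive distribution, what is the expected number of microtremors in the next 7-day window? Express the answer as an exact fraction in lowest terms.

Total count 352 over total exposure 39 days.
Conjugate update: add total count to the shape and total exposure to the rate, giving Gamma(377, 57).
Predictive mean over a 7-day window = T·E[λ|data] = 7·377/57 = 2639/57.

2639/57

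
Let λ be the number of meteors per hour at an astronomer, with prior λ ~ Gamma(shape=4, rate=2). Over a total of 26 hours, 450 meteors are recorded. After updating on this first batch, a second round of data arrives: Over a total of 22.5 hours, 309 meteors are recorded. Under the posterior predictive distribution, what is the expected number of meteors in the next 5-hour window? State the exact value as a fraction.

Total count 450 over total exposure 26 hours.
After the first batch: Gamma(4 + 450, 2 + 26) = Gamma(454, 28).
Total count 309 over total exposure 22.5 hours.
After the second batch: Gamma(454 + 309, 28 + 22.5) = Gamma(763, 101/2).
Predictive mean over a 5-hour window = T·E[λ|data] = 5·763/(101/2) = 7630/101.

7630/101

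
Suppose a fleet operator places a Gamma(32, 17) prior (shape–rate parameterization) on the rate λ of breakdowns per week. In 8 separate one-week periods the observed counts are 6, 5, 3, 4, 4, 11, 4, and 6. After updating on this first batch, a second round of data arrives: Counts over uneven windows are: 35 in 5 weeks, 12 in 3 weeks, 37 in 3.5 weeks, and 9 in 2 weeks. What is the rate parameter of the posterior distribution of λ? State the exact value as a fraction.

77/2

Total count: 6 + 5 + 3 + 4 + 4 + 11 + 4 + 6 = 43.
Total exposure: 8 weeks.
After the first batch: Gamma(32 + 43, 17 + 8) = Gamma(75, 25).
Total count: 35 + 12 + 37 + 9 = 93.
Total exposure: 5 + 3 + 3.5 + 2 = 13.5 weeks.
After the second batch: Gamma(75 + 93, 25 + 13.5) = Gamma(168, 77/2).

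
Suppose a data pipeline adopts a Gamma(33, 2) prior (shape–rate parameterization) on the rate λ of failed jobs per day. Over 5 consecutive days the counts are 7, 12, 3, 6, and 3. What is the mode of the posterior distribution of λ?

Total count: 7 + 12 + 3 + 6 + 3 = 31.
Total exposure: 5 days.
Posterior: α' = 33 + 31 = 64, β' = 2 + 5 = 7.
Posterior mode = (α'−1)/β' = 63/7 = 9.

9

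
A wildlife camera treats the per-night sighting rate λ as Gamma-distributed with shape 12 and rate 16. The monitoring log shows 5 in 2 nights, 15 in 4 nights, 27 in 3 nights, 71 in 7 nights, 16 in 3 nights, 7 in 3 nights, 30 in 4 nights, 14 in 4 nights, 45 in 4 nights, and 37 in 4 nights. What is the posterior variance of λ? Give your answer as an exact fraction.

31/324

Total count: 5 + 15 + 27 + 71 + 16 + 7 + 30 + 14 + 45 + 37 = 267.
Total exposure: 2 + 4 + 3 + 7 + 3 + 3 + 4 + 4 + 4 + 4 = 38 nights.
By Gamma–Poisson conjugacy, the posterior is Gamma(α + Σx, β + Σt) = Gamma(12 + 267, 16 + 38) = Gamma(279, 54).
Posterior variance = α'/β'² = 279/2916 = 31/324.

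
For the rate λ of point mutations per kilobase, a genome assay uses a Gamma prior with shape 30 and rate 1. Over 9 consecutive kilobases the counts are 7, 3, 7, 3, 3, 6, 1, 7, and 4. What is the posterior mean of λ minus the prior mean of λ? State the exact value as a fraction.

Total count: 7 + 3 + 7 + 3 + 3 + 6 + 1 + 7 + 4 = 41.
Total exposure: 9 kilobases.
Posterior: α' = 30 + 41 = 71, β' = 1 + 9 = 10.
Posterior mean = 71/10 = 71/10; prior mean = 30/1 = 30. Difference = 71/10 − 30 = -229/10.

-229/10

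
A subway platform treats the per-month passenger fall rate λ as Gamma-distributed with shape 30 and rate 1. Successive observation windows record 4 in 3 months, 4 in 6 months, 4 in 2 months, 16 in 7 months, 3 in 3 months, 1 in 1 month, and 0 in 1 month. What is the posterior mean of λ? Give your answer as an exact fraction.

31/12

Total count: 4 + 4 + 4 + 16 + 3 + 1 + 0 = 32.
Total exposure: 3 + 6 + 2 + 7 + 3 + 1 + 1 = 23 months.
Gamma(α, β) with Poisson data over total exposure Σt gives posterior Gamma(α+Σx, β+Σt) = Gamma(62, 24).
Posterior mean = α'/β' = 62/24 = 31/12.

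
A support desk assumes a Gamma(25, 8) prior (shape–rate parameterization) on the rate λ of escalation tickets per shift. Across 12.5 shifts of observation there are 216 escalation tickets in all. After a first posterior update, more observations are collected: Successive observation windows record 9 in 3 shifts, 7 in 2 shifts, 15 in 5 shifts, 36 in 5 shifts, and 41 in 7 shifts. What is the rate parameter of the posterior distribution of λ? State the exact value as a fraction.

Total count 216 over total exposure 12.5 shifts.
After the first batch: Gamma(25 + 216, 8 + 12.5) = Gamma(241, 41/2).
Total count: 9 + 7 + 15 + 36 + 41 = 108.
Total exposure: 3 + 2 + 5 + 5 + 7 = 22 shifts.
After the second batch: Gamma(241 + 108, 41/2 + 22) = Gamma(349, 85/2).

85/2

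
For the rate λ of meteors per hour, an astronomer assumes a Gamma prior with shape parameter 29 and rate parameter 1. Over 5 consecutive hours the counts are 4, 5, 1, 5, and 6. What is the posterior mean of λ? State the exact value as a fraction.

Total count: 4 + 5 + 1 + 5 + 6 = 21.
Total exposure: 5 hours.
By Gamma–Poisson conjugacy, the posterior is Gamma(α + Σx, β + Σt) = Gamma(29 + 21, 1 + 5) = Gamma(50, 6).
Posterior mean = α'/β' = 50/6 = 25/3.

25/3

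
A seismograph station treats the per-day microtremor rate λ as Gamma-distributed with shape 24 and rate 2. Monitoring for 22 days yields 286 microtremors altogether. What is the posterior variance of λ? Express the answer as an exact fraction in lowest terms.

Total count 286 over total exposure 22 days.
The Gamma prior is conjugate for the Poisson rate, so λ | data ~ Gamma(24+286, 2+22) = Gamma(310, 24).
Posterior variance = α'/β'² = 310/576 = 155/288.

155/288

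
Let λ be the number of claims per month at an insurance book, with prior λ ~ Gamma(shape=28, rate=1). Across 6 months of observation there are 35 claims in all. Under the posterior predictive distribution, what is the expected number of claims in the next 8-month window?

72

Total count 35 over total exposure 6 months.
By Gamma–Poisson conjugacy, the posterior is Gamma(α + Σx, β + Σt) = Gamma(28 + 35, 1 + 6) = Gamma(63, 7).
Predictive mean over an 8-month window = T·E[λ|data] = 8·63/7 = 72.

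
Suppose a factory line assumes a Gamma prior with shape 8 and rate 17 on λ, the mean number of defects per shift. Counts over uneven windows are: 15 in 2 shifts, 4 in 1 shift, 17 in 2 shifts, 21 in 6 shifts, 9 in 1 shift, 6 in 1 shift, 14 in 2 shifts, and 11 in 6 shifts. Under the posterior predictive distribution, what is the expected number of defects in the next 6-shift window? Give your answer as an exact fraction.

Total count: 15 + 4 + 17 + 21 + 9 + 6 + 14 + 11 = 97.
Total exposure: 2 + 1 + 2 + 6 + 1 + 1 + 2 + 6 = 21 shifts.
Posterior: α' = 8 + 97 = 105, β' = 17 + 21 = 38.
Predictive mean over a 6-shift window = T·E[λ|data] = 6·105/38 = 315/19.

315/19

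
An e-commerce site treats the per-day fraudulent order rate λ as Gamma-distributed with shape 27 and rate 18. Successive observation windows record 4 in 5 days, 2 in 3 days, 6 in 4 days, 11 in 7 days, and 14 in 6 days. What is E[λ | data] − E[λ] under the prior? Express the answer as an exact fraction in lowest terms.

-1/86

Total count: 4 + 2 + 6 + 11 + 14 = 37.
Total exposure: 5 + 3 + 4 + 7 + 6 = 25 days.
Conjugate update: add total count to the shape and total exposure to the rate, giving Gamma(64, 43).
Posterior mean = 64/43 = 64/43; prior mean = 27/18 = 3/2. Difference = 64/43 − 3/2 = -1/86.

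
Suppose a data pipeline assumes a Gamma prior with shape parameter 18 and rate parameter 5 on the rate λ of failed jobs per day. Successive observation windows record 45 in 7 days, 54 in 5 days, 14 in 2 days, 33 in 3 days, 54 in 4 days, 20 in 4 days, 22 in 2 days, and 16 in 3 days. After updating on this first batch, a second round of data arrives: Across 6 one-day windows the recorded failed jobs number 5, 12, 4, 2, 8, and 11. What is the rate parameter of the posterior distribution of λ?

41

Total count: 45 + 54 + 14 + 33 + 54 + 20 + 22 + 16 = 258.
Total exposure: 7 + 5 + 2 + 3 + 4 + 4 + 2 + 3 = 30 days.
After the first batch: Gamma(18 + 258, 5 + 30) = Gamma(276, 35).
Total count: 5 + 12 + 4 + 2 + 8 + 11 = 42.
Total exposure: 6 days.
After the second batch: Gamma(276 + 42, 35 + 6) = Gamma(318, 41).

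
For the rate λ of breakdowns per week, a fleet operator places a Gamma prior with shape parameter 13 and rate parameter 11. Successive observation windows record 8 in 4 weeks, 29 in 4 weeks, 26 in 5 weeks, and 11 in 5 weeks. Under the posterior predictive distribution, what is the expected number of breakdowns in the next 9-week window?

Total count: 8 + 29 + 26 + 11 = 74.
Total exposure: 4 + 4 + 5 + 5 = 18 weeks.
Conjugate update: add total count to the shape and total exposure to the rate, giving Gamma(87, 29).
Predictive mean over a 9-week window = T·E[λ|data] = 9·87/29 = 27.

27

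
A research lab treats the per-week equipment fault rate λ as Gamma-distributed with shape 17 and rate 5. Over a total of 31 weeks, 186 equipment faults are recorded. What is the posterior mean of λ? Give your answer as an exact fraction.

203/36

Total count 186 over total exposure 31 weeks.
Gamma(α, β) with Poisson data over total exposure Σt gives posterior Gamma(α+Σx, β+Σt) = Gamma(203, 36).
Posterior mean = α'/β' = 203/36.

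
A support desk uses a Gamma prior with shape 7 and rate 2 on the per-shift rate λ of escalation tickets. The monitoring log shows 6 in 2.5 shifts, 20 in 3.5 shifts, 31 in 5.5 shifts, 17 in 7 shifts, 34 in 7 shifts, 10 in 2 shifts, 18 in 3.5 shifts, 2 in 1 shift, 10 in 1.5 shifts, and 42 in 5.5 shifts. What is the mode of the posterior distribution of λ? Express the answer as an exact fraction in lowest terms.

196/41

Total count: 6 + 20 + 31 + 17 + 34 + 10 + 18 + 2 + 10 + 42 = 190.
Total exposure: 2.5 + 3.5 + 5.5 + 7 + 7 + 2 + 3.5 + 1 + 1.5 + 5.5 = 39 shifts.
Conjugate update: add total count to the shape and total exposure to the rate, giving Gamma(197, 41).
Posterior mode = (α'−1)/β' = 196/41.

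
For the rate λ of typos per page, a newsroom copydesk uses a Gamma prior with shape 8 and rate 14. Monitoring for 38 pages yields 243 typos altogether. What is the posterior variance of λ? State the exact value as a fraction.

Total count 243 over total exposure 38 pages.
Gamma(α, β) with Poisson data over total exposure Σt gives posterior Gamma(α+Σx, β+Σt) = Gamma(251, 52).
Posterior variance = α'/β'² = 251/2704.

251/2704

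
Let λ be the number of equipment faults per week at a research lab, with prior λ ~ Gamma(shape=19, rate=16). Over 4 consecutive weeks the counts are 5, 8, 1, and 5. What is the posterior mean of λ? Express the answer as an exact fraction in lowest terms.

19/10

Total count: 5 + 8 + 1 + 5 = 19.
Total exposure: 4 weeks.
Posterior: α' = 19 + 19 = 38, β' = 16 + 4 = 20.
Posterior mean = α'/β' = 38/20 = 19/10.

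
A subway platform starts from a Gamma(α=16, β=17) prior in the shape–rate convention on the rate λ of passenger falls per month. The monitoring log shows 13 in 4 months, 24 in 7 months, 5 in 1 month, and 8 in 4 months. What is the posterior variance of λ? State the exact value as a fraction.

Total count: 13 + 24 + 5 + 8 = 50.
Total exposure: 4 + 7 + 1 + 4 = 16 months.
Posterior: α' = 16 + 50 = 66, β' = 17 + 16 = 33.
Posterior variance = α'/β'² = 66/1089 = 2/33.

2/33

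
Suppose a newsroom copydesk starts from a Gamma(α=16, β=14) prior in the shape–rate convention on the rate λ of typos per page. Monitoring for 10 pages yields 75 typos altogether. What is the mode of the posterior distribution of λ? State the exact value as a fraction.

15/4

Total count 75 over total exposure 10 pages.
Gamma(α, β) with Poisson data over total exposure Σt gives posterior Gamma(α+Σx, β+Σt) = Gamma(91, 24).
Posterior mode = (α'−1)/β' = 90/24 = 15/4.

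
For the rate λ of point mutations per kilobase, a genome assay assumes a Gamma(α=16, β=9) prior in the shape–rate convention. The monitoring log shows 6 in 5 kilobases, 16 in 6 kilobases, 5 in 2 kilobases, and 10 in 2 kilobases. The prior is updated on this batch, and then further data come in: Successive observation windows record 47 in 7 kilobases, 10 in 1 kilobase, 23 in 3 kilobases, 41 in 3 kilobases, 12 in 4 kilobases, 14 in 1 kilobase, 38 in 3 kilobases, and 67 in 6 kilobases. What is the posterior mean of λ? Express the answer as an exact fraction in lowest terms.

305/52

Total count: 6 + 16 + 5 + 10 = 37.
Total exposure: 5 + 6 + 2 + 2 = 15 kilobases.
After the first batch: Gamma(16 + 37, 9 + 15) = Gamma(53, 24).
Total count: 47 + 10 + 23 + 41 + 12 + 14 + 38 + 67 = 252.
Total exposure: 7 + 1 + 3 + 3 + 4 + 1 + 3 + 6 = 28 kilobases.
After the second batch: Gamma(53 + 252, 24 + 28) = Gamma(305, 52).
Posterior mean = α'/β' = 305/52.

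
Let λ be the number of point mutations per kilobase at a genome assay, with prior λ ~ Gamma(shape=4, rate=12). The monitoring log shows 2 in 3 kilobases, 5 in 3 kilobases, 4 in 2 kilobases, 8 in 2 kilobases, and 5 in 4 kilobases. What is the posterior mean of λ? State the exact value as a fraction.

Total count: 2 + 5 + 4 + 8 + 5 = 24.
Total exposure: 3 + 3 + 2 + 2 + 4 = 14 kilobases.
Gamma(α, β) with Poisson data over total exposure Σt gives posterior Gamma(α+Σx, β+Σt) = Gamma(28, 26).
Posterior mean = α'/β' = 28/26 = 14/13.

14/13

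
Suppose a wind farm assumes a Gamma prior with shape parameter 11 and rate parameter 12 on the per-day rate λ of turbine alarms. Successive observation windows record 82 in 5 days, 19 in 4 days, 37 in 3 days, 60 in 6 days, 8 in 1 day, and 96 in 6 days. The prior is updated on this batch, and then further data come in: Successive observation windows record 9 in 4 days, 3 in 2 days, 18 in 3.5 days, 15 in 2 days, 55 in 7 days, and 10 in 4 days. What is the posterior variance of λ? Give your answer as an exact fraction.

Total count: 82 + 19 + 37 + 60 + 8 + 96 = 302.
Total exposure: 5 + 4 + 3 + 6 + 1 + 6 = 25 days.
After the first batch: Gamma(11 + 302, 12 + 25) = Gamma(313, 37).
Total count: 9 + 3 + 18 + 15 + 55 + 10 = 110.
Total exposure: 4 + 2 + 3.5 + 2 + 7 + 4 = 22.5 days.
After the second batch: Gamma(313 + 110, 37 + 22.5) = Gamma(423, 119/2).
Posterior variance = α'/β'² = 423/(14161/4) = 1692/14161.

1692/14161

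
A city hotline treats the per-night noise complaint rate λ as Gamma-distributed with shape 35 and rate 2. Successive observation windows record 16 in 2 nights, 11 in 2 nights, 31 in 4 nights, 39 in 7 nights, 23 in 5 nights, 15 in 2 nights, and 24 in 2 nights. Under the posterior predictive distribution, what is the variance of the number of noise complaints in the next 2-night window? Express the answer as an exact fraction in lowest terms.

Total count: 16 + 11 + 31 + 39 + 23 + 15 + 24 = 159.
Total exposure: 2 + 2 + 4 + 7 + 5 + 2 + 2 = 24 nights.
Conjugate update: add total count to the shape and total exposure to the rate, giving Gamma(194, 26).
The posterior predictive for a window of length T is Negative Binomial with variance T·α'·(β'+T)/β'² = 2·194·28/676 = 2716/169.

2716/169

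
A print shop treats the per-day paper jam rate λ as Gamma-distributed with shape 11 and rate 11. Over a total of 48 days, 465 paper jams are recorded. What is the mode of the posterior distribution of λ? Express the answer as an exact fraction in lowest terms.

475/59

Total count 465 over total exposure 48 days.
Conjugate update: add total count to the shape and total exposure to the rate, giving Gamma(476, 59).
Posterior mode = (α'−1)/β' = 475/59.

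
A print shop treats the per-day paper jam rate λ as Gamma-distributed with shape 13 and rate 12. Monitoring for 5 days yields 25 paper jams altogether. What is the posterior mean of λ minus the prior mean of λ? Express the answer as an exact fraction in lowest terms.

Total count 25 over total exposure 5 days.
Gamma(α, β) with Poisson data over total exposure Σt gives posterior Gamma(α+Σx, β+Σt) = Gamma(38, 17).
Posterior mean = 38/17 = 38/17; prior mean = 13/12 = 13/12. Difference = 38/17 − 13/12 = 235/204.

235/204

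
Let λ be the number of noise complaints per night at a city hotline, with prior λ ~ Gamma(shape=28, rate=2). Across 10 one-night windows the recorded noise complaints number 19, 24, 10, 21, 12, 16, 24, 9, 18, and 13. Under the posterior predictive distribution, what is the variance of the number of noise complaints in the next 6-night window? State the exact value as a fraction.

Total count: 19 + 24 + 10 + 21 + 12 + 16 + 24 + 9 + 18 + 13 = 166.
Total exposure: 10 nights.
Posterior: α' = 28 + 166 = 194, β' = 2 + 10 = 12.
The posterior predictive for a window of length T is Negative Binomial with variance T·α'·(β'+T)/β'² = 6·194·18/144 = 291/2.

291/2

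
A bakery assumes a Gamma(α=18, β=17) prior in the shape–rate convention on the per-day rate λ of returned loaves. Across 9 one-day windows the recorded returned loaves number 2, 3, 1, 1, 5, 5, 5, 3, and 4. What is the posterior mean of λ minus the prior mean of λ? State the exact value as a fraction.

Total count: 2 + 3 + 1 + 1 + 5 + 5 + 5 + 3 + 4 = 29.
Total exposure: 9 days.
By Gamma–Poisson conjugacy, the posterior is Gamma(α + Σx, β + Σt) = Gamma(18 + 29, 17 + 9) = Gamma(47, 26).
Posterior mean = 47/26 = 47/26; prior mean = 18/17 = 18/17. Difference = 47/26 − 18/17 = 331/442.

331/442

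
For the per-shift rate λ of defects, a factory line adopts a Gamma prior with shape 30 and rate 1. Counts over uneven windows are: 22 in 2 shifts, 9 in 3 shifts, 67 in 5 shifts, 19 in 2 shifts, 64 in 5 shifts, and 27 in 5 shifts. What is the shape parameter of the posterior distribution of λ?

238

Total count: 22 + 9 + 67 + 19 + 64 + 27 = 208.
Total exposure: 2 + 3 + 5 + 2 + 5 + 5 = 22 shifts.
The Gamma prior is conjugate for the Poisson rate, so λ | data ~ Gamma(30+208, 1+22) = Gamma(238, 23).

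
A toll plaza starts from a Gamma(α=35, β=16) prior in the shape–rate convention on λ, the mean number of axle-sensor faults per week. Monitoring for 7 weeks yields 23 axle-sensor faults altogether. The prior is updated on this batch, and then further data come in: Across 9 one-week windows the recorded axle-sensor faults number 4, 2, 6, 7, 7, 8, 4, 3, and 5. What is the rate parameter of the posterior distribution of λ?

32

Total count 23 over total exposure 7 weeks.
After the first batch: Gamma(35 + 23, 16 + 7) = Gamma(58, 23).
Total count: 4 + 2 + 6 + 7 + 7 + 8 + 4 + 3 + 5 = 46.
Total exposure: 9 weeks.
After the second batch: Gamma(58 + 46, 23 + 9) = Gamma(104, 32).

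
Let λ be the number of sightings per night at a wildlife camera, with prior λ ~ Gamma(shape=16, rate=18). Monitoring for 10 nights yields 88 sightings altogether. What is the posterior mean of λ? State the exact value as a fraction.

26/7

Total count 88 over total exposure 10 nights.
Gamma(α, β) with Poisson data over total exposure Σt gives posterior Gamma(α+Σx, β+Σt) = Gamma(104, 28).
Posterior mean = α'/β' = 104/28 = 26/7.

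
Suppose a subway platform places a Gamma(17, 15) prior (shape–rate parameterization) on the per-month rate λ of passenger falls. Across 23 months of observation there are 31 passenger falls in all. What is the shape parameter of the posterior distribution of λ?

48

Total count 31 over total exposure 23 months.
Posterior: α' = 17 + 31 = 48, β' = 15 + 23 = 38.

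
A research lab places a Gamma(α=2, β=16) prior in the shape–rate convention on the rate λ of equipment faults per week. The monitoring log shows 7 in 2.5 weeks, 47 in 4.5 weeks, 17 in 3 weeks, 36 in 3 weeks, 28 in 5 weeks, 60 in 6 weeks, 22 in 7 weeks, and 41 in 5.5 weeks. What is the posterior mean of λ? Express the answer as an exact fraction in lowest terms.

104/21

Total count: 7 + 47 + 17 + 36 + 28 + 60 + 22 + 41 = 258.
Total exposure: 2.5 + 4.5 + 3 + 3 + 5 + 6 + 7 + 5.5 = 36.5 weeks.
Gamma(α, β) with Poisson data over total exposure Σt gives posterior Gamma(α+Σx, β+Σt) = Gamma(260, 105/2).
Posterior mean = α'/β' = 260/(105/2) = 104/21.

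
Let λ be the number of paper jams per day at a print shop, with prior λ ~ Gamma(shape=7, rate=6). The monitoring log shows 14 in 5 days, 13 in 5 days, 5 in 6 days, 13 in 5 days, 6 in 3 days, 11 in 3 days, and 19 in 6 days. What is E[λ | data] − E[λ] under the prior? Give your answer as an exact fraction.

85/78

Total count: 14 + 13 + 5 + 13 + 6 + 11 + 19 = 81.
Total exposure: 5 + 5 + 6 + 5 + 3 + 3 + 6 = 33 days.
The Gamma prior is conjugate for the Poisson rate, so λ | data ~ Gamma(7+81, 6+33) = Gamma(88, 39).
Posterior mean = 88/39 = 88/39; prior mean = 7/6 = 7/6. Difference = 88/39 − 7/6 = 85/78.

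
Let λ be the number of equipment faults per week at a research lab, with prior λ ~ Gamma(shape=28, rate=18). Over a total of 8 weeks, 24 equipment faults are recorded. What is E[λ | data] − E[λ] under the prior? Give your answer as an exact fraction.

4/9

Total count 24 over total exposure 8 weeks.
Conjugate update: add total count to the shape and total exposure to the rate, giving Gamma(52, 26).
Posterior mean = 52/26 = 2; prior mean = 28/18 = 14/9. Difference = 2 − 14/9 = 4/9.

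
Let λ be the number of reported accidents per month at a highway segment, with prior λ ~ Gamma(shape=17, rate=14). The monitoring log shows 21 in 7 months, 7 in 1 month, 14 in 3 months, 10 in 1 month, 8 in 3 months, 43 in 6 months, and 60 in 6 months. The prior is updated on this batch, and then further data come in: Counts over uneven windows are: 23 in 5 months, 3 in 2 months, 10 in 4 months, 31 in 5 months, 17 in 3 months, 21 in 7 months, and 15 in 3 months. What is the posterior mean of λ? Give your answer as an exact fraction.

30/7

Total count: 21 + 7 + 14 + 10 + 8 + 43 + 60 = 163.
Total exposure: 7 + 1 + 3 + 1 + 3 + 6 + 6 = 27 months.
After the first batch: Gamma(17 + 163, 14 + 27) = Gamma(180, 41).
Total count: 23 + 3 + 10 + 31 + 17 + 21 + 15 = 120.
Total exposure: 5 + 2 + 4 + 5 + 3 + 7 + 3 = 29 months.
After the second batch: Gamma(180 + 120, 41 + 29) = Gamma(300, 70).
Posterior mean = α'/β' = 300/70 = 30/7.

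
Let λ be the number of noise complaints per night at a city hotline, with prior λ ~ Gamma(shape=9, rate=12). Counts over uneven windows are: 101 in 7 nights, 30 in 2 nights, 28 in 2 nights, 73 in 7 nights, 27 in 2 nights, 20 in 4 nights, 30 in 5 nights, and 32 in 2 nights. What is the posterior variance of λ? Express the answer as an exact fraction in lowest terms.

Total count: 101 + 30 + 28 + 73 + 27 + 20 + 30 + 32 = 341.
Total exposure: 7 + 2 + 2 + 7 + 2 + 4 + 5 + 2 = 31 nights.
Gamma(α, β) with Poisson data over total exposure Σt gives posterior Gamma(α+Σx, β+Σt) = Gamma(350, 43).
Posterior variance = α'/β'² = 350/1849.

350/1849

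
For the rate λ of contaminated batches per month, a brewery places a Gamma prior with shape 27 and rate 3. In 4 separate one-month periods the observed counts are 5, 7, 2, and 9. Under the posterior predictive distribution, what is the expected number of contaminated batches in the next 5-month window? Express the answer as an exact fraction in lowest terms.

Total count: 5 + 7 + 2 + 9 = 23.
Total exposure: 4 months.
Posterior: α' = 27 + 23 = 50, β' = 3 + 4 = 7.
Predictive mean over a 5-month window = T·E[λ|data] = 5·50/7 = 250/7.

250/7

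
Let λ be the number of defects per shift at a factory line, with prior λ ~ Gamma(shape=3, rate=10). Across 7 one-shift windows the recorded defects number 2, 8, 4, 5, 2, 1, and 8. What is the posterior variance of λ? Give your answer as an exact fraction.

Total count: 2 + 8 + 4 + 5 + 2 + 1 + 8 = 30.
Total exposure: 7 shifts.
By Gamma–Poisson conjugacy, the posterior is Gamma(α + Σx, β + Σt) = Gamma(3 + 30, 10 + 7) = Gamma(33, 17).
Posterior variance = α'/β'² = 33/289.

33/289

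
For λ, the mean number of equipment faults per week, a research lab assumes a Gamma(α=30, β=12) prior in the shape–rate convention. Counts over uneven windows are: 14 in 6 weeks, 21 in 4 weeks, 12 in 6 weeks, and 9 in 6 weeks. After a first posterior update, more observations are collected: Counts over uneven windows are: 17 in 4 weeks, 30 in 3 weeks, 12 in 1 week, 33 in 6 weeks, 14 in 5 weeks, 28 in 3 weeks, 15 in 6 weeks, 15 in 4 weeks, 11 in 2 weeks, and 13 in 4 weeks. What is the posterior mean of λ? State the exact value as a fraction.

137/36

Total count: 14 + 21 + 12 + 9 = 56.
Total exposure: 6 + 4 + 6 + 6 = 22 weeks.
After the first batch: Gamma(30 + 56, 12 + 22) = Gamma(86, 34).
Total count: 17 + 30 + 12 + 33 + 14 + 28 + 15 + 15 + 11 + 13 = 188.
Total exposure: 4 + 3 + 1 + 6 + 5 + 3 + 6 + 4 + 2 + 4 = 38 weeks.
After the second batch: Gamma(86 + 188, 34 + 38) = Gamma(274, 72).
Posterior mean = α'/β' = 274/72 = 137/36.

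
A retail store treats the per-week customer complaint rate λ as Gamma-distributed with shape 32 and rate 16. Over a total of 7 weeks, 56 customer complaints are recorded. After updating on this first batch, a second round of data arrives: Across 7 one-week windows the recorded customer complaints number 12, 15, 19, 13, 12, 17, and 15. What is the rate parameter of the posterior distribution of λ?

Total count 56 over total exposure 7 weeks.
After the first batch: Gamma(32 + 56, 16 + 7) = Gamma(88, 23).
Total count: 12 + 15 + 19 + 13 + 12 + 17 + 15 = 103.
Total exposure: 7 weeks.
After the second batch: Gamma(88 + 103, 23 + 7) = Gamma(191, 30).

30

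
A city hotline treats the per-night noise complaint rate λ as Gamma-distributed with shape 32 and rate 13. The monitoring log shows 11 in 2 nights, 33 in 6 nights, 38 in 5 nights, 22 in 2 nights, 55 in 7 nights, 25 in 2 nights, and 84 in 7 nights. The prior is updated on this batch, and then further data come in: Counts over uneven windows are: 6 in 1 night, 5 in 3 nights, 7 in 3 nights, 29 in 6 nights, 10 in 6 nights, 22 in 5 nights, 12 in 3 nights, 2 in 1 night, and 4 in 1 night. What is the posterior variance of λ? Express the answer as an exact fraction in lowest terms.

Total count: 11 + 33 + 38 + 22 + 55 + 25 + 84 = 268.
Total exposure: 2 + 6 + 5 + 2 + 7 + 2 + 7 = 31 nights.
After the first batch: Gamma(32 + 268, 13 + 31) = Gamma(300, 44).
Total count: 6 + 5 + 7 + 29 + 10 + 22 + 12 + 2 + 4 = 97.
Total exposure: 1 + 3 + 3 + 6 + 6 + 5 + 3 + 1 + 1 = 29 nights.
After the second batch: Gamma(300 + 97, 44 + 29) = Gamma(397, 73).
Posterior variance = α'/β'² = 397/5329.

397/5329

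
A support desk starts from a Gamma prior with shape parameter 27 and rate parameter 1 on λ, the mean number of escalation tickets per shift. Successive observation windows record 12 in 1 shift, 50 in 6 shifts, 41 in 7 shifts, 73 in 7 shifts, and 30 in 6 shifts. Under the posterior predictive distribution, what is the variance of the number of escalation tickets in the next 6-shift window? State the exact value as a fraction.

11883/196

Total count: 12 + 50 + 41 + 73 + 30 = 206.
Total exposure: 1 + 6 + 7 + 7 + 6 = 27 shifts.
Posterior: α' = 27 + 206 = 233, β' = 1 + 27 = 28.
The posterior predictive for a window of length T is Negative Binomial with variance T·α'·(β'+T)/β'² = 6·233·34/784 = 11883/196.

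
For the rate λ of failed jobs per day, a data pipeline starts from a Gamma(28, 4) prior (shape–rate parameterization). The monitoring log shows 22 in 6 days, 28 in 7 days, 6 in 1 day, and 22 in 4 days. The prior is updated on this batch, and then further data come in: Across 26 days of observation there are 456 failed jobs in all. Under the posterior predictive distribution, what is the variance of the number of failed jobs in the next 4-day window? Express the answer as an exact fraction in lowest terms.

Total count: 22 + 28 + 6 + 22 = 78.
Total exposure: 6 + 7 + 1 + 4 = 18 days.
After the first batch: Gamma(28 + 78, 4 + 18) = Gamma(106, 22).
Total count 456 over total exposure 26 days.
After the second batch: Gamma(106 + 456, 22 + 26) = Gamma(562, 48).
The posterior predictive for a window of length T is Negative Binomial with variance T·α'·(β'+T)/β'² = 4·562·52/2304 = 3653/72.

3653/72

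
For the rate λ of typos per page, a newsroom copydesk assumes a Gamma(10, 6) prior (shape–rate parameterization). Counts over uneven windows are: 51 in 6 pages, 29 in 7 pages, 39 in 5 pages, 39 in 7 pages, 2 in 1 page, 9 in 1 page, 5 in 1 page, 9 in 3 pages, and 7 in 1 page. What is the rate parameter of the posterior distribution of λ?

Total count: 51 + 29 + 39 + 39 + 2 + 9 + 5 + 9 + 7 = 190.
Total exposure: 6 + 7 + 5 + 7 + 1 + 1 + 1 + 3 + 1 = 32 pages.
By Gamma–Poisson conjugacy, the posterior is Gamma(α + Σx, β + Σt) = Gamma(10 + 190, 6 + 32) = Gamma(200, 38).

38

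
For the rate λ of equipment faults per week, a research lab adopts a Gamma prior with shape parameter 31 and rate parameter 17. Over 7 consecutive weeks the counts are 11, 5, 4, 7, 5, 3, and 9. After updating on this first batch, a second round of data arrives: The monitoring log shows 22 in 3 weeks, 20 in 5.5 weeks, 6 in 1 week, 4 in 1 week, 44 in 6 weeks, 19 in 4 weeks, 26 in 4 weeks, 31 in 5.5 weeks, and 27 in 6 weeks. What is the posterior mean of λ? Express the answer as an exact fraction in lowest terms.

Total count: 11 + 5 + 4 + 7 + 5 + 3 + 9 = 44.
Total exposure: 7 weeks.
After the first batch: Gamma(31 + 44, 17 + 7) = Gamma(75, 24).
Total count: 22 + 20 + 6 + 4 + 44 + 19 + 26 + 31 + 27 = 199.
Total exposure: 3 + 5.5 + 1 + 1 + 6 + 4 + 4 + 5.5 + 6 = 36 weeks.
After the second batch: Gamma(75 + 199, 24 + 36) = Gamma(274, 60).
Posterior mean = α'/β' = 274/60 = 137/30.

137/30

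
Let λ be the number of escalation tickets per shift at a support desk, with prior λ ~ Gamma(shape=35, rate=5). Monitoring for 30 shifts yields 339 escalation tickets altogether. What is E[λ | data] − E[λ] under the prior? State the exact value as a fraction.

Total count 339 over total exposure 30 shifts.
Posterior: α' = 35 + 339 = 374, β' = 5 + 30 = 35.
Posterior mean = 374/35 = 374/35; prior mean = 35/5 = 7. Difference = 374/35 − 7 = 129/35.

129/35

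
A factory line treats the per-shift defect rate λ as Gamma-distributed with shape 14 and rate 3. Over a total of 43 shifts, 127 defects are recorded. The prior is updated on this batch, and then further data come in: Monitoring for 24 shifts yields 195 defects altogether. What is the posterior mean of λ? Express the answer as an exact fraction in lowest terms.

Total count 127 over total exposure 43 shifts.
After the first batch: Gamma(14 + 127, 3 + 43) = Gamma(141, 46).
Total count 195 over total exposure 24 shifts.
After the second batch: Gamma(141 + 195, 46 + 24) = Gamma(336, 70).
Posterior mean = α'/β' = 336/70 = 24/5.

24/5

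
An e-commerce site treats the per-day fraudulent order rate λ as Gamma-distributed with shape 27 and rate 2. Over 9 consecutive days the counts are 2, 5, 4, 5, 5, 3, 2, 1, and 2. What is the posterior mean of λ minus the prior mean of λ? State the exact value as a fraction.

Total count: 2 + 5 + 4 + 5 + 5 + 3 + 2 + 1 + 2 = 29.
Total exposure: 9 days.
By Gamma–Poisson conjugacy, the posterior is Gamma(α + Σx, β + Σt) = Gamma(27 + 29, 2 + 9) = Gamma(56, 11).
Posterior mean = 56/11 = 56/11; prior mean = 27/2 = 27/2. Difference = 56/11 − 27/2 = -185/22.

-185/22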